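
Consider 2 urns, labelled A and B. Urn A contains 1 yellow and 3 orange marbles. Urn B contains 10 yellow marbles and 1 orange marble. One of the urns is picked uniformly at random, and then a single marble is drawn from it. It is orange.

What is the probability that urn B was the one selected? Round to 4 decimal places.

0.1081

Compute the likelihood of this draw for each case: P(data | urn A) = (3/4) = 3/4; P(data | urn B) = (1/11) = 1/11.
The prior-weighted likelihoods are 1/2 · 3/4 = 3/8, 1/2 · 1/11 = 1/22; with total 37/88.
So P(urn B | data) = (1/22) / (37/88) = 4/37.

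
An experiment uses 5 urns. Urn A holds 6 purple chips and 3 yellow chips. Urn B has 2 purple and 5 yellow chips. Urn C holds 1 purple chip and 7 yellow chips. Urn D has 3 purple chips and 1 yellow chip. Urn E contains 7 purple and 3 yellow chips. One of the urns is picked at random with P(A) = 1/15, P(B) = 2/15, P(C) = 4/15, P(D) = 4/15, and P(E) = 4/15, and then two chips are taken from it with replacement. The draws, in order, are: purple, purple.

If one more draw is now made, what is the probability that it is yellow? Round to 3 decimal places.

Compute the likelihood of the observed sequence for each case: P(data | urn A) = (6/9)(6/9) = 0.44444; P(data | urn B) = (2/7)(2/7) = 0.081633; P(data | urn C) = (1/8)(1/8) = 0.015625; P(data | urn D) = (3/4)(3/4) = 0.5625; P(data | urn E) = (7/10)(7/10) = 0.49.
The prior-weighted likelihoods are 1/15 · 0.44444 = 0.02963, 2/15 · 0.081633 = 0.010884, 4/15 · 0.015625 = 0.0041667, 4/15 · 0.5625 = 0.15, 4/15 · 0.49 = 0.13067; summing to 0.32535.
The posterior is then P(urn A | data) = 0.091071, P(urn B | data) = 0.033455, P(urn C | data) = 0.012807, P(urn D | data) = 0.46105, P(urn E | data) = 0.40162.
The predictive probability is P(yellow next | data) = (1/3)(0.091071) + (5/7)(0.033455) + (7/8)(0.012807) + (1/4)(0.46105) + (3/10)(0.40162) = 0.30121.

0.301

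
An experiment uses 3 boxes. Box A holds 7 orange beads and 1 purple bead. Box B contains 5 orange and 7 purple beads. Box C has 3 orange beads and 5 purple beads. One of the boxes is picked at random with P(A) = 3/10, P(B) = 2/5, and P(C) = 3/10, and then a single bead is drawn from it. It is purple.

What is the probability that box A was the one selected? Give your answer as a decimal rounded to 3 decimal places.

For each hypothesis, P(data | H) works out to: P(data | box A) = (1/8) = 1/8; P(data | box B) = (7/12) = 7/12; P(data | box C) = (5/8) = 5/8.
Weighting by the prior gives 3/10 · 1/8 = 3/80, 2/5 · 7/12 = 7/30, 3/10 · 5/8 = 3/16; with total 11/24.
By Bayes' rule, P(box A | data) = (3/80) / (11/24) = 9/110.

0.082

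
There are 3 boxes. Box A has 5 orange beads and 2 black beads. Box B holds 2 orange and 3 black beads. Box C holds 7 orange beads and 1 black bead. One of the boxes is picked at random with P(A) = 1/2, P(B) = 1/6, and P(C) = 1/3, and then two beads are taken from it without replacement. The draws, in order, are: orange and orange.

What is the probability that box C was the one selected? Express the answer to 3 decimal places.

0.495

The likelihood of the observed sequence under each hypothesis: P(data | box A) = (5/7)(4/6) = 10/21; P(data | box B) = (2/5)(1/4) = 1/10; P(data | box C) = (7/8)(6/7) = 3/4.
The prior-weighted likelihoods are 1/2 · 10/21 = 5/21, 1/6 · 1/10 = 1/60, 1/3 · 3/4 = 1/4; these sum to 53/105.
By Bayes' rule, P(box C | data) = (1/4) / (53/105) = 105/212.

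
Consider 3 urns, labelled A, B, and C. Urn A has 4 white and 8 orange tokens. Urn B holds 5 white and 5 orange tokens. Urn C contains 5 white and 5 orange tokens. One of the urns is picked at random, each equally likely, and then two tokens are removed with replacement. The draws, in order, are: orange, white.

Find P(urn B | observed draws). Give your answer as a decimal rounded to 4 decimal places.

The likelihood of the observed sequence under each hypothesis: P(data | urn A) = (8/12)(4/12) = 2/9; P(data | urn B) = (5/10)(5/10) = 1/4; P(data | urn C) = (5/10)(5/10) = 1/4.
Weighting by the prior gives 1/3 · 2/9 = 2/27, 1/3 · 1/4 = 1/12, 1/3 · 1/4 = 1/12; with total 13/54.
Therefore the posterior P(urn B | data) = (1/12) / (13/54) = 9/26.

0.3462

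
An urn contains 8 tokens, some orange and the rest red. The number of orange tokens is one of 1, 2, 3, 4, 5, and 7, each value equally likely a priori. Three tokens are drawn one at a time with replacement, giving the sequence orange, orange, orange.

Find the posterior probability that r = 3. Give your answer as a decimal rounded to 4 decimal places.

Compute the likelihood of the observed sequence for each case: P(data | r = 1) = (1/8)(1/8)(1/8) = 0.0019531; P(data | r = 2) = (2/8)(2/8)(2/8) = 0.015625; P(data | r = 3) = (3/8)(3/8)(3/8) = 0.052734; P(data | r = 4) = (4/8)(4/8)(4/8) = 0.125; P(data | r = 5) = (5/8)(5/8)(5/8) = 0.24414; P(data | r = 7) = (7/8)(7/8)(7/8) = 0.66992.
Weighting by the prior gives 1/6 · 0.0019531 = 0.00032552, 1/6 · 0.015625 = 0.0026042, 1/6 · 0.052734 = 0.0087891, 1/6 · 0.125 = 0.020833, 1/6 · 0.24414 = 0.04069, 1/6 · 0.66992 = 0.11165; with total 0.1849.
So P(r = 3 | data) = (0.0087891) / (0.1849) = 0.047535.

0.0475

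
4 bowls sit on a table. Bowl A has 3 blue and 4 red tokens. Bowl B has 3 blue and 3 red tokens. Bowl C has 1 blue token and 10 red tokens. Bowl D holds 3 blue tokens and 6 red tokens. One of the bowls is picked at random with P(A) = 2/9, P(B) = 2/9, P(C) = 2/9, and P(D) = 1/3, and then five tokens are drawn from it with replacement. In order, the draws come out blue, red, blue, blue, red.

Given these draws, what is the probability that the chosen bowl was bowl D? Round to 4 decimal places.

0.3001

For each hypothesis, P(data | H) works out to: P(data | bowl A) = (3/7)(4/7)(3/7)(3/7)(4/7) = 0.025704; P(data | bowl B) = (3/6)(3/6)(3/6)(3/6)(3/6) = 0.03125; P(data | bowl C) = (1/11)(10/11)(1/11)(1/11)(10/11) = 0.00062092; P(data | bowl D) = (3/9)(6/9)(3/9)(3/9)(6/9) = 0.016461.
The prior-weighted likelihoods are 2/9 · 0.025704 = 0.0057119, 2/9 · 0.03125 = 0.0069444, 2/9 · 0.00062092 = 0.00013798, 1/3 · 0.016461 = 0.005487; with total 0.018281.
Therefore the posterior P(bowl D | data) = (0.005487) / (0.018281) = 0.30014.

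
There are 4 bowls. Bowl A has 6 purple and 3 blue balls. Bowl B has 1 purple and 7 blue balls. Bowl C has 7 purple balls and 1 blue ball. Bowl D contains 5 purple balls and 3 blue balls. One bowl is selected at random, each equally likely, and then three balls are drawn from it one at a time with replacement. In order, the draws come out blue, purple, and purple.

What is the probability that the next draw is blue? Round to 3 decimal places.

0.317

The likelihood of the observed sequence under each hypothesis: P(data | bowl A) = (3/9)(6/9)(6/9) = 0.14815; P(data | bowl B) = (7/8)(1/8)(1/8) = 0.013672; P(data | bowl C) = (1/8)(7/8)(7/8) = 0.095703; P(data | bowl D) = (3/8)(5/8)(5/8) = 0.14648.
Weighting by the prior gives 1/4 · 0.14815 = 0.037037, 1/4 · 0.013672 = 0.003418, 1/4 · 0.095703 = 0.023926, 1/4 · 0.14648 = 0.036621; these sum to 0.101.
The posterior is then P(bowl A | data) = 0.3667, P(bowl B | data) = 0.033841, P(bowl C | data) = 0.23688, P(bowl D | data) = 0.36258.
The predictive probability is P(blue next | data) = (1/3)(0.3667) + (7/8)(0.033841) + (1/8)(0.23688) + (3/8)(0.36258) = 0.31742.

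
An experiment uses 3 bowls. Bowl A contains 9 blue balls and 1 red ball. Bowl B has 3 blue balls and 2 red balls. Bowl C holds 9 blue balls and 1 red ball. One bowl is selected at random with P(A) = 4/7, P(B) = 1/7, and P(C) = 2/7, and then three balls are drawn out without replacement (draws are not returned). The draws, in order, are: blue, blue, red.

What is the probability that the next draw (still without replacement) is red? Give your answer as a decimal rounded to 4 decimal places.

0.1250

For each hypothesis, P(data | H) works out to: P(data | bowl A) = (9/10)(8/9)(1/8) = 1/10; P(data | bowl B) = (3/5)(2/4)(2/3) = 1/5; P(data | bowl C) = (9/10)(8/9)(1/8) = 1/10.
The prior-weighted likelihoods are 4/7 · 1/10 = 2/35, 1/7 · 1/5 = 1/35, 2/7 · 1/10 = 1/35; with total 4/35.
Normalising, the posterior is P(bowl A | data) = 1/2, P(bowl B | data) = 1/4, P(bowl C | data) = 1/4.
Averaging over the posterior, P(red next | data) = (0)(1/2) + (1/2)(1/4) + (0)(1/4) = 1/8.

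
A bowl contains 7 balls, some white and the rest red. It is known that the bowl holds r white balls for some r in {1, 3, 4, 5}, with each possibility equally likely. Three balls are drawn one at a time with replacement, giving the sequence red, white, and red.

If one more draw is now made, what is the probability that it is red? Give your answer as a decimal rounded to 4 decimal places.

0.5673

Compute the likelihood of the observed sequence for each case: P(data | r = 1) = (6/7)(1/7)(6/7) = 36/343; P(data | r = 3) = (4/7)(3/7)(4/7) = 48/343; P(data | r = 4) = (3/7)(4/7)(3/7) = 36/343; P(data | r = 5) = (2/7)(5/7)(2/7) = 20/343.
Multiplying each by its prior: 1/4 · 36/343 = 9/343, 1/4 · 48/343 = 12/343, 1/4 · 36/343 = 9/343, 1/4 · 20/343 = 5/343; these sum to 5/49.
The posterior is then P(r = 1 | data) = 9/35, P(r = 3 | data) = 12/35, P(r = 4 | data) = 9/35, P(r = 5 | data) = 1/7.
Averaging over the posterior, P(red next | data) = (6/7)(9/35) + (4/7)(12/35) + (3/7)(9/35) + (2/7)(1/7) = 139/245.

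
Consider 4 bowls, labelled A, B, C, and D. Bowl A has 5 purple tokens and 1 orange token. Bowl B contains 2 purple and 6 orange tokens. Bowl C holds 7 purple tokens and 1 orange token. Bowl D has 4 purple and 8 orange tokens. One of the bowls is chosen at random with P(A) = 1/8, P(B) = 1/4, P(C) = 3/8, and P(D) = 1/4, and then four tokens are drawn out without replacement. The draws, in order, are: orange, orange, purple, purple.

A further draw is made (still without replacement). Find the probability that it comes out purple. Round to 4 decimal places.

Compute the likelihood of the observed sequence for each case: P(data | bowl A) = (1/6)(0/5) = 0; P(data | bowl B) = (6/8)(5/7)(2/6)(1/5) = 0.035714; P(data | bowl C) = (1/8)(0/7) = 0; P(data | bowl D) = (8/12)(7/11)(4/10)(3/9) = 0.056566.
Weighting by the prior gives 1/8 · 0 = 0, 1/4 · 0.035714 = 0.0089286, 3/8 · 0 = 0, 1/4 · 0.056566 = 0.014141; with total 0.02307.
The posterior is then P(bowl A | data) = 0, P(bowl B | data) = 0.38702, P(bowl C | data) = 0, P(bowl D | data) = 0.61298.
Averaging over the posterior, P(purple next | data) = (0)(0.38702) + (1/4)(0.61298) = 0.15324.

0.1532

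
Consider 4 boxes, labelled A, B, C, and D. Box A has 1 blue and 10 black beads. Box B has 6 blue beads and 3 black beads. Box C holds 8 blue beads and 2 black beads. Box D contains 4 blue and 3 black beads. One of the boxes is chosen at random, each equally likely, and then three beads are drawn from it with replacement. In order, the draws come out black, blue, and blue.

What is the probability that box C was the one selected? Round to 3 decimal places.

For each hypothesis, P(data | H) works out to: P(data | box A) = (10/11)(1/11)(1/11) = 0.0075131; P(data | box B) = (3/9)(6/9)(6/9) = 0.14815; P(data | box C) = (2/10)(8/10)(8/10) = 0.128; P(data | box D) = (3/7)(4/7)(4/7) = 0.13994.
Multiplying each by its prior: 1/4 · 0.0075131 = 0.0018783, 1/4 · 0.14815 = 0.037037, 1/4 · 0.128 = 0.032, 1/4 · 0.13994 = 0.034985; summing to 0.1059.
So P(box C | data) = (0.032) / (0.1059) = 0.30217.

0.302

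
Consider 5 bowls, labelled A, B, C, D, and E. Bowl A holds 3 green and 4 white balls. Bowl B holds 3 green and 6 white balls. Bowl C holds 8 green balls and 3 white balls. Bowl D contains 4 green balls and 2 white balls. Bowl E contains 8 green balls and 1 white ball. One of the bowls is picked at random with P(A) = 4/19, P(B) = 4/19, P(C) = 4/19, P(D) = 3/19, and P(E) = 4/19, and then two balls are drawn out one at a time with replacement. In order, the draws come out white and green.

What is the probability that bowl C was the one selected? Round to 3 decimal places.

0.213

Under each hypothesis, the probability of the observed sequence is: P(data | bowl A) = (4/7)(3/7) = 0.2449; P(data | bowl B) = (6/9)(3/9) = 0.22222; P(data | bowl C) = (3/11)(8/11) = 0.19835; P(data | bowl D) = (2/6)(4/6) = 0.22222; P(data | bowl E) = (1/9)(8/9) = 0.098765.
Weighting by the prior gives 4/19 · 0.2449 = 0.051557, 4/19 · 0.22222 = 0.046784, 4/19 · 0.19835 = 0.041757, 3/19 · 0.22222 = 0.035088, 4/19 · 0.098765 = 0.020793; with total 0.19598.
So P(bowl C | data) = (0.041757) / (0.19598) = 0.21307.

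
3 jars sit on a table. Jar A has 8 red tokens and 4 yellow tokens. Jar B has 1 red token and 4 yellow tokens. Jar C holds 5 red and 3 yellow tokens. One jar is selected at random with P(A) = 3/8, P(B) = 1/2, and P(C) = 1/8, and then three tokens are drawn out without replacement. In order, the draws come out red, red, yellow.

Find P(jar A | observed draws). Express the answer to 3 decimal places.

0.740

Compute the likelihood of the observed sequence for each case: P(data | jar A) = (8/12)(7/11)(4/10) = 0.1697; P(data | jar B) = (1/5)(0/4) = 0; P(data | jar C) = (5/8)(4/7)(3/6) = 0.17857.
Weighting by the prior gives 3/8 · 0.1697 = 0.063636, 1/2 · 0 = 0, 1/8 · 0.17857 = 0.022321; with total 0.085958.
Therefore the posterior P(jar A | data) = (0.063636) / (0.085958) = 0.74032.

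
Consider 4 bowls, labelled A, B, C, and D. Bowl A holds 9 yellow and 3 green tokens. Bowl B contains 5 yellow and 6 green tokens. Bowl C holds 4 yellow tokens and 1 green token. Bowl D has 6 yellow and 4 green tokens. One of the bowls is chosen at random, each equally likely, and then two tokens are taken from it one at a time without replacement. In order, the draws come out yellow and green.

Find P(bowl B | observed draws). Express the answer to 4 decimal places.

0.2889

Under each hypothesis, the probability of the observed sequence is: P(data | bowl A) = (9/12)(3/11) = 0.20455; P(data | bowl B) = (5/11)(6/10) = 0.27273; P(data | bowl C) = (4/5)(1/4) = 0.2; P(data | bowl D) = (6/10)(4/9) = 0.26667.
The prior-weighted likelihoods are 1/4 · 0.20455 = 0.051136, 1/4 · 0.27273 = 0.068182, 1/4 · 0.2 = 0.05, 1/4 · 0.26667 = 0.066667; summing to 0.23598.
So P(bowl B | data) = (0.068182) / (0.23598) = 0.28892.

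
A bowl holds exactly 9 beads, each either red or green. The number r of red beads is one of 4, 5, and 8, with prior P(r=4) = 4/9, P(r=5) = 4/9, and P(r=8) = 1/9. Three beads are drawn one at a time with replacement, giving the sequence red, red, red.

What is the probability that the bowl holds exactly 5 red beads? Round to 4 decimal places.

0.3943

Compute the likelihood of the observed sequence for each case: P(data | r = 4) = (4/9)(4/9)(4/9) = 0.087791; P(data | r = 5) = (5/9)(5/9)(5/9) = 0.17147; P(data | r = 8) = (8/9)(8/9)(8/9) = 0.70233.
Multiplying each by its prior: 4/9 · 0.087791 = 0.039018, 4/9 · 0.17147 = 0.076208, 1/9 · 0.70233 = 0.078037; these sum to 0.19326.
So P(r = 5 | data) = (0.076208) / (0.19326) = 0.39432.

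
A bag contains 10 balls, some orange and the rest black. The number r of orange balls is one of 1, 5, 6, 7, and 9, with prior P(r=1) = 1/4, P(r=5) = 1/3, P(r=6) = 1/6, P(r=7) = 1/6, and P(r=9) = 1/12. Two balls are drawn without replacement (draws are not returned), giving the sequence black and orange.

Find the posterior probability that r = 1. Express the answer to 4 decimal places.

0.1195

Under each hypothesis, the probability of the observed sequence is: P(data | r = 1) = (9/10)(1/9) = 1/10; P(data | r = 5) = (5/10)(5/9) = 5/18; P(data | r = 6) = (4/10)(6/9) = 4/15; P(data | r = 7) = (3/10)(7/9) = 7/30; P(data | r = 9) = (1/10)(9/9) = 1/10.
Multiplying each by its prior: 1/4 · 1/10 = 1/40, 1/3 · 5/18 = 5/54, 1/6 · 4/15 = 2/45, 1/6 · 7/30 = 7/180, 1/12 · 1/10 = 1/120; these sum to 113/540.
Therefore the posterior P(r = 1 | data) = (1/40) / (113/540) = 27/226.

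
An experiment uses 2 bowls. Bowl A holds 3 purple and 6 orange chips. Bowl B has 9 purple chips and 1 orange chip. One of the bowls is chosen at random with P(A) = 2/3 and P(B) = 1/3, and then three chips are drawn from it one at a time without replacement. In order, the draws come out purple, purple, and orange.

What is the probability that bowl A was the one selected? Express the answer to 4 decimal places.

0.5882

For each hypothesis, P(data | H) works out to: P(data | bowl A) = (3/9)(2/8)(6/7) = 1/14; P(data | bowl B) = (9/10)(8/9)(1/8) = 1/10.
Multiplying each by its prior: 2/3 · 1/14 = 1/21, 1/3 · 1/10 = 1/30; with total 17/210.
Hence P(bowl A | data) = (1/21) / (17/210) = 10/17.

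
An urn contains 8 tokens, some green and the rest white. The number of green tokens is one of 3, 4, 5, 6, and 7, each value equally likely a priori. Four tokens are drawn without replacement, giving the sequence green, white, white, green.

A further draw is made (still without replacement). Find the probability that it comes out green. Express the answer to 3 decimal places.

The likelihood of the observed sequence under each hypothesis: P(data | r = 3) = (3/8)(5/7)(4/6)(2/5) = 1/14; P(data | r = 4) = (4/8)(4/7)(3/6)(3/5) = 3/35; P(data | r = 5) = (5/8)(3/7)(2/6)(4/5) = 1/14; P(data | r = 6) = (6/8)(2/7)(1/6)(5/5) = 1/28; P(data | r = 7) = (7/8)(1/7)(0/6) = 0.
Weighting by the prior gives 1/5 · 1/14 = 1/70, 1/5 · 3/35 = 3/175, 1/5 · 1/14 = 1/70, 1/5 · 1/28 = 1/140, 1/5 · 0 = 0; these sum to 37/700.
The posterior is then P(r = 3 | data) = 10/37, P(r = 4 | data) = 12/37, P(r = 5 | data) = 10/37, P(r = 6 | data) = 5/37, P(r = 7 | data) = 0.
So P(green next | data) = Σ P(green next | H) P(H | data) = (1/4)(10/37) + (1/2)(12/37) + (3/4)(10/37) + (1)(5/37) = 21/37.

0.568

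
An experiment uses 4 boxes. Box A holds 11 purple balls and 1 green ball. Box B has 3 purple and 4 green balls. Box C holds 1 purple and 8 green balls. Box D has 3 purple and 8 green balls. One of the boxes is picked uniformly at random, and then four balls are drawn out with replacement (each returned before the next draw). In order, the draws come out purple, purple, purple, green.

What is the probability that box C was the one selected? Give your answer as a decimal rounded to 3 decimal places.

0.010

For each hypothesis, P(data | H) works out to: P(data | box A) = (11/12)(11/12)(11/12)(1/12) = 0.064188; P(data | box B) = (3/7)(3/7)(3/7)(4/7) = 0.044981; P(data | box C) = (1/9)(1/9)(1/9)(8/9) = 0.0012193; P(data | box D) = (3/11)(3/11)(3/11)(8/11) = 0.014753.
The prior-weighted likelihoods are 1/4 · 0.064188 = 0.016047, 1/4 · 0.044981 = 0.011245, 1/4 · 0.0012193 = 0.00030483, 1/4 · 0.014753 = 0.0036883; these sum to 0.031285.
So P(box C | data) = (0.00030483) / (0.031285) = 0.0097436.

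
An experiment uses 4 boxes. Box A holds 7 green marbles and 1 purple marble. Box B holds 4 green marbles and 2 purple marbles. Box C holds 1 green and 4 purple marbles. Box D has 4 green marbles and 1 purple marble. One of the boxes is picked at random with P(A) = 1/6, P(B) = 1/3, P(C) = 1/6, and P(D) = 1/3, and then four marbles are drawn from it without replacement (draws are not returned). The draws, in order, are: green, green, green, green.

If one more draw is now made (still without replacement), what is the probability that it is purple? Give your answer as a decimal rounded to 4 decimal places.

Under each hypothesis, the probability of the observed sequence is: P(data | box A) = (7/8)(6/7)(5/6)(4/5) = 1/2; P(data | box B) = (4/6)(3/5)(2/4)(1/3) = 1/15; P(data | box C) = (1/5)(0/4) = 0; P(data | box D) = (4/5)(3/4)(2/3)(1/2) = 1/5.
The prior-weighted likelihoods are 1/6 · 1/2 = 1/12, 1/3 · 1/15 = 1/45, 1/6 · 0 = 0, 1/3 · 1/5 = 1/15; these sum to 31/180.
The posterior is then P(box A | data) = 15/31, P(box B | data) = 4/31, P(box C | data) = 0, P(box D | data) = 12/31.
The predictive probability is P(purple next | data) = (1/4)(15/31) + (1)(4/31) + (1)(12/31) = 79/124.

0.6371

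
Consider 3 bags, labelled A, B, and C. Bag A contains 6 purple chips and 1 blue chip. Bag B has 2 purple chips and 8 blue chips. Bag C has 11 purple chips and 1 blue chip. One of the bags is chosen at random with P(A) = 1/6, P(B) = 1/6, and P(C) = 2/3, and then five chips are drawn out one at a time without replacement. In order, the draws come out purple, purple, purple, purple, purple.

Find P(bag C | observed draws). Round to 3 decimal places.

The likelihood of the observed sequence under each hypothesis: P(data | bag A) = (6/7)(5/6)(4/5)(3/4)(2/3) = 2/7; P(data | bag B) = (2/10)(1/9)(0/8) = 0; P(data | bag C) = (11/12)(10/11)(9/10)(8/9)(7/8) = 7/12.
The prior-weighted likelihoods are 1/6 · 2/7 = 1/21, 1/6 · 0 = 0, 2/3 · 7/12 = 7/18; these sum to 55/126.
By Bayes' rule, P(bag C | data) = (7/18) / (55/126) = 49/55.

0.891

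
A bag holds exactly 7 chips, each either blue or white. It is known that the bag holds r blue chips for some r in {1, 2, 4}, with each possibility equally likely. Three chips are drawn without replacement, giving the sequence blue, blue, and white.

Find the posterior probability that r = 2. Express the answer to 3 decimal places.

The likelihood of the observed sequence under each hypothesis: P(data | r = 1) = (1/7)(0/6) = 0; P(data | r = 2) = (2/7)(1/6)(5/5) = 1/21; P(data | r = 4) = (4/7)(3/6)(3/5) = 6/35.
Multiplying each by its prior: 1/3 · 0 = 0, 1/3 · 1/21 = 1/63, 1/3 · 6/35 = 2/35; these sum to 23/315.
By Bayes' rule, P(r = 2 | data) = (1/63) / (23/315) = 5/23.

0.217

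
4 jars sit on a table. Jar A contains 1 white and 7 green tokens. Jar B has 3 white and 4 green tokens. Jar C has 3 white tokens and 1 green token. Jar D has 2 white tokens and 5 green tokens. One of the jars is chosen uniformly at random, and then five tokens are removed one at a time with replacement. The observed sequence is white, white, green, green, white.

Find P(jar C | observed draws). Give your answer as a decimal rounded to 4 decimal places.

For each hypothesis, P(data | H) works out to: P(data | jar A) = (1/8)(1/8)(7/8)(7/8)(1/8) = 0.0014954; P(data | jar B) = (3/7)(3/7)(4/7)(4/7)(3/7) = 0.025704; P(data | jar C) = (3/4)(3/4)(1/4)(1/4)(3/4) = 0.026367; P(data | jar D) = (2/7)(2/7)(5/7)(5/7)(2/7) = 0.0119.
Multiplying each by its prior: 1/4 · 0.0014954 = 0.00037384, 1/4 · 0.025704 = 0.0064259, 1/4 · 0.026367 = 0.0065918, 1/4 · 0.0119 = 0.002975; with total 0.016366.
By Bayes' rule, P(jar C | data) = (0.0065918) / (0.016366) = 0.40276.

0.4028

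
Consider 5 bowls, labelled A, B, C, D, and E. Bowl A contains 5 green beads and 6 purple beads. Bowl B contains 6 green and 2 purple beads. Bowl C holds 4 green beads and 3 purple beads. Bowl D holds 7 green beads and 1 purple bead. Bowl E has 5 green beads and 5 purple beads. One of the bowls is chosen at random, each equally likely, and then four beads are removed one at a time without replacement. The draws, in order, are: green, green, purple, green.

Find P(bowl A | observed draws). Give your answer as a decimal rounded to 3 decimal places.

The likelihood of the observed sequence under each hypothesis: P(data | bowl A) = (5/11)(4/10)(6/9)(3/8) = 0.045455; P(data | bowl B) = (6/8)(5/7)(2/6)(4/5) = 0.14286; P(data | bowl C) = (4/7)(3/6)(3/5)(2/4) = 0.085714; P(data | bowl D) = (7/8)(6/7)(1/6)(5/5) = 0.125; P(data | bowl E) = (5/10)(4/9)(5/8)(3/7) = 0.059524.
Weighting by the prior gives 1/5 · 0.045455 = 0.0090909, 1/5 · 0.14286 = 0.028571, 1/5 · 0.085714 = 0.017143, 1/5 · 0.125 = 0.025, 1/5 · 0.059524 = 0.011905; summing to 0.09171.
So P(bowl A | data) = (0.0090909) / (0.09171) = 0.099127.

0.099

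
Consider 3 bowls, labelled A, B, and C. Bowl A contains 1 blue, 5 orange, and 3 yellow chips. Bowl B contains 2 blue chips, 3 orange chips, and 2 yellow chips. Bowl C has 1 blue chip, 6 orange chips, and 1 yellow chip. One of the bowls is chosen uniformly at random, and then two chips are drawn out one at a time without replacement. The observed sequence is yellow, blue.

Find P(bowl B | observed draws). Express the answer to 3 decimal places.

0.615

Under each hypothesis, the probability of the observed sequence is: P(data | bowl A) = (3/9)(1/8) = 1/24; P(data | bowl B) = (2/7)(2/6) = 2/21; P(data | bowl C) = (1/8)(1/7) = 1/56.
Multiplying each by its prior: 1/3 · 1/24 = 1/72, 1/3 · 2/21 = 2/63, 1/3 · 1/56 = 1/168; these sum to 13/252.
So P(bowl B | data) = (2/63) / (13/252) = 8/13.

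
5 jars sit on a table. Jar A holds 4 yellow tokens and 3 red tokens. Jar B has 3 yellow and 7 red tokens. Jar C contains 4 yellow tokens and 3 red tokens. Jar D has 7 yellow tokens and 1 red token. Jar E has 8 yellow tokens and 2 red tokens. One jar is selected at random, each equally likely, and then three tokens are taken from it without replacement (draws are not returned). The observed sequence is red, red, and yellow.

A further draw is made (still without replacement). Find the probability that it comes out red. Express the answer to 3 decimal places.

Under each hypothesis, the probability of the observed sequence is: P(data | jar A) = (3/7)(2/6)(4/5) = 0.11429; P(data | jar B) = (7/10)(6/9)(3/8) = 0.175; P(data | jar C) = (3/7)(2/6)(4/5) = 0.11429; P(data | jar D) = (1/8)(0/7) = 0; P(data | jar E) = (2/10)(1/9)(8/8) = 0.022222.
The prior-weighted likelihoods are 1/5 · 0.11429 = 0.022857, 1/5 · 0.175 = 0.035, 1/5 · 0.11429 = 0.022857, 1/5 · 0 = 0, 1/5 · 0.022222 = 0.0044444; these sum to 0.085159.
Dividing through by the total gives posterior P(jar A | data) = 0.26841, P(jar B | data) = 0.411, P(jar C | data) = 0.26841, P(jar D | data) = 0, P(jar E | data) = 0.05219.
So P(red next | data) = Σ P(red next | H) P(H | data) = (1/4)(0.26841) + (5/7)(0.411) + (1/4)(0.26841) + (0)(0.05219) = 0.42777.

0.428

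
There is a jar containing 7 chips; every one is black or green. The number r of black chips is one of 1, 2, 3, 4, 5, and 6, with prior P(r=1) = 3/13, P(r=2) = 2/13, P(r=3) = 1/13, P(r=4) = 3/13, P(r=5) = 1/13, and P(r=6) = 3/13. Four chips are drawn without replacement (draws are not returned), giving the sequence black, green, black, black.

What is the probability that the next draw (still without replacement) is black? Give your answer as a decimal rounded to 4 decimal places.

0.7111

Compute the likelihood of the observed sequence for each case: P(data | r = 1) = (1/7)(6/6)(0/5) = 0; P(data | r = 2) = (2/7)(5/6)(1/5)(0/4) = 0; P(data | r = 3) = (3/7)(4/6)(2/5)(1/4) = 1/35; P(data | r = 4) = (4/7)(3/6)(3/5)(2/4) = 3/35; P(data | r = 5) = (5/7)(2/6)(4/5)(3/4) = 1/7; P(data | r = 6) = (6/7)(1/6)(5/5)(4/4) = 1/7.
Weighting by the prior gives 3/13 · 0 = 0, 2/13 · 0 = 0, 1/13 · 1/35 = 1/455, 3/13 · 3/35 = 9/455, 1/13 · 1/7 = 1/91, 3/13 · 1/7 = 3/91; summing to 6/91.
The posterior is then P(r = 1 | data) = 0, P(r = 2 | data) = 0, P(r = 3 | data) = 1/30, P(r = 4 | data) = 3/10, P(r = 5 | data) = 1/6, P(r = 6 | data) = 1/2.
The predictive probability is P(black next | data) = (0)(1/30) + (1/3)(3/10) + (2/3)(1/6) + (1)(1/2) = 32/45.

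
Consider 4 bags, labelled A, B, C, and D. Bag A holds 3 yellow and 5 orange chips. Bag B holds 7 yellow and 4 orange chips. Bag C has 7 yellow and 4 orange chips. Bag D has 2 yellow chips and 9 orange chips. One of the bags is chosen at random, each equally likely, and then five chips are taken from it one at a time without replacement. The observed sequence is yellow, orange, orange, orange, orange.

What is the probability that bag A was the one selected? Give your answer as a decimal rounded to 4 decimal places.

0.3175

The likelihood of the observed sequence under each hypothesis: P(data | bag A) = (3/8)(5/7)(4/6)(3/5)(2/4) = 0.053571; P(data | bag B) = (7/11)(4/10)(3/9)(2/8)(1/7) = 0.0030303; P(data | bag C) = (7/11)(4/10)(3/9)(2/8)(1/7) = 0.0030303; P(data | bag D) = (2/11)(9/10)(8/9)(7/8)(6/7) = 0.10909.
Multiplying each by its prior: 1/4 · 0.053571 = 0.013393, 1/4 · 0.0030303 = 0.00075758, 1/4 · 0.0030303 = 0.00075758, 1/4 · 0.10909 = 0.027273; with total 0.042181.
So P(bag A | data) = (0.013393) / (0.042181) = 0.31751.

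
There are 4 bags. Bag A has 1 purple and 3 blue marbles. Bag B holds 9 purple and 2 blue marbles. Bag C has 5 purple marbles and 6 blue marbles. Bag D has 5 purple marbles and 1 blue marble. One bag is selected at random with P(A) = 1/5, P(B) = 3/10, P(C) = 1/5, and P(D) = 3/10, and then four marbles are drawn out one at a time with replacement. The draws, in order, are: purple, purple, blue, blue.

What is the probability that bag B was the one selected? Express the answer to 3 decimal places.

For each hypothesis, P(data | H) works out to: P(data | bag A) = (1/4)(1/4)(3/4)(3/4) = 0.035156; P(data | bag B) = (9/11)(9/11)(2/11)(2/11) = 0.02213; P(data | bag C) = (5/11)(5/11)(6/11)(6/11) = 0.061471; P(data | bag D) = (5/6)(5/6)(1/6)(1/6) = 0.01929.
Weighting by the prior gives 1/5 · 0.035156 = 0.0070313, 3/10 · 0.02213 = 0.0066389, 1/5 · 0.061471 = 0.012294, 3/10 · 0.01929 = 0.005787; summing to 0.031751.
So P(bag B | data) = (0.0066389) / (0.031751) = 0.20909.

0.209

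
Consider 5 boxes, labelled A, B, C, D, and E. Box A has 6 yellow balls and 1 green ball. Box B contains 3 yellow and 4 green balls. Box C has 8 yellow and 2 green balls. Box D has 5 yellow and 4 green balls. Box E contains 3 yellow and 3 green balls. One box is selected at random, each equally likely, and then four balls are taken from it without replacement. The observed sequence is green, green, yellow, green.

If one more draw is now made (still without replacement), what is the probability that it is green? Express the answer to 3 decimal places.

0.208

The likelihood of the observed sequence under each hypothesis: P(data | box A) = (1/7)(0/6) = 0; P(data | box B) = (4/7)(3/6)(3/5)(2/4) = 0.085714; P(data | box C) = (2/10)(1/9)(8/8)(0/7) = 0; P(data | box D) = (4/9)(3/8)(5/7)(2/6) = 0.039683; P(data | box E) = (3/6)(2/5)(3/4)(1/3) = 0.05.
Multiplying each by its prior: 1/5 · 0 = 0, 1/5 · 0.085714 = 0.017143, 1/5 · 0 = 0, 1/5 · 0.039683 = 0.0079365, 1/5 · 0.05 = 0.01; summing to 0.035079.
The posterior is then P(box A | data) = 0, P(box B | data) = 0.48869, P(box C | data) = 0, P(box D | data) = 0.22624, P(box E | data) = 0.28507.
Averaging over the posterior, P(green next | data) = (1/3)(0.48869) + (1/5)(0.22624) + (0)(0.28507) = 0.20814.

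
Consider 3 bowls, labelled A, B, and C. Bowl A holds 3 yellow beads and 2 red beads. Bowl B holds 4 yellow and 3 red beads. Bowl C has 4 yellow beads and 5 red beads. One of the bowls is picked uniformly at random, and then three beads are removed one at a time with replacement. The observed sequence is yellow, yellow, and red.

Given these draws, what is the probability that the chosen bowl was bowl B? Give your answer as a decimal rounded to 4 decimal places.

0.3555

Compute the likelihood of the observed sequence for each case: P(data | bowl A) = (3/5)(3/5)(2/5) = 0.144; P(data | bowl B) = (4/7)(4/7)(3/7) = 0.13994; P(data | bowl C) = (4/9)(4/9)(5/9) = 0.10974.
The prior-weighted likelihoods are 1/3 · 0.144 = 0.048, 1/3 · 0.13994 = 0.046647, 1/3 · 0.10974 = 0.03658; these sum to 0.13123.
Hence P(bowl B | data) = (0.046647) / (0.13123) = 0.35547.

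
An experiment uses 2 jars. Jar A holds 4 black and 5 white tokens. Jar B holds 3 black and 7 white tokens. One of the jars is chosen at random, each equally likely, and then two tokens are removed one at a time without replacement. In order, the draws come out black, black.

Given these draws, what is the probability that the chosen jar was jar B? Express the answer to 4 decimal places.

Compute the likelihood of the observed sequence for each case: P(data | jar A) = (4/9)(3/8) = 1/6; P(data | jar B) = (3/10)(2/9) = 1/15.
Weighting by the prior gives 1/2 · 1/6 = 1/12, 1/2 · 1/15 = 1/30; with total 7/60.
So P(jar B | data) = (1/30) / (7/60) = 2/7.

0.2857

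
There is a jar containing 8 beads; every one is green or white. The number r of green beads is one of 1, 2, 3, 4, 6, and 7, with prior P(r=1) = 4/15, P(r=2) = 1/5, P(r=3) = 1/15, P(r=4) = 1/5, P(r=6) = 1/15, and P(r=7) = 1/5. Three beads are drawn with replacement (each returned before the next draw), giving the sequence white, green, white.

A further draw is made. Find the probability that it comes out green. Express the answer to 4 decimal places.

Under each hypothesis, the probability of the observed sequence is: P(data | r = 1) = (7/8)(1/8)(7/8) = 0.095703; P(data | r = 2) = (6/8)(2/8)(6/8) = 0.14062; P(data | r = 3) = (5/8)(3/8)(5/8) = 0.14648; P(data | r = 4) = (4/8)(4/8)(4/8) = 0.125; P(data | r = 6) = (2/8)(6/8)(2/8) = 0.046875; P(data | r = 7) = (1/8)(7/8)(1/8) = 0.013672.
The prior-weighted likelihoods are 4/15 · 0.095703 = 0.025521, 1/5 · 0.14062 = 0.028125, 1/15 · 0.14648 = 0.0097656, 1/5 · 0.125 = 0.025, 1/15 · 0.046875 = 0.003125, 1/5 · 0.013672 = 0.0027344; summing to 0.094271.
Dividing through by the total gives posterior P(r = 1 | data) = 0.27072, P(r = 2 | data) = 0.29834, P(r = 3 | data) = 0.10359, P(r = 4 | data) = 0.26519, P(r = 6 | data) = 0.033149, P(r = 7 | data) = 0.029006.
The predictive probability is P(green next | data) = (1/8)(0.27072) + (1/4)(0.29834) + (3/8)(0.10359) + (1/2)(0.26519) + (3/4)(0.033149) + (7/8)(0.029006) = 0.33011.

0.3301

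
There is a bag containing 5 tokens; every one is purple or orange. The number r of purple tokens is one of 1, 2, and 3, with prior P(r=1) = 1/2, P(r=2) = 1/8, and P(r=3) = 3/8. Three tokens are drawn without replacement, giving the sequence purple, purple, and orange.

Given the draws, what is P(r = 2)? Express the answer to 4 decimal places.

Under each hypothesis, the probability of the observed sequence is: P(data | r = 1) = (1/5)(0/4) = 0; P(data | r = 2) = (2/5)(1/4)(3/3) = 1/10; P(data | r = 3) = (3/5)(2/4)(2/3) = 1/5.
The prior-weighted likelihoods are 1/2 · 0 = 0, 1/8 · 1/10 = 1/80, 3/8 · 1/5 = 3/40; summing to 7/80.
Therefore the posterior P(r = 2 | data) = (1/80) / (7/80) = 1/7.

0.1429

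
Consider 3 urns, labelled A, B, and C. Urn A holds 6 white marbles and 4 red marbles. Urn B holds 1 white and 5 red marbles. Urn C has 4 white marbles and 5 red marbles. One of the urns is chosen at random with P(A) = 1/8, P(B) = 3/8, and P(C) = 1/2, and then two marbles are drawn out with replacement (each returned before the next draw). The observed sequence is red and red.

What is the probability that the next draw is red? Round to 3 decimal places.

Compute the likelihood of the observed sequence for each case: P(data | urn A) = (4/10)(4/10) = 0.16; P(data | urn B) = (5/6)(5/6) = 0.69444; P(data | urn C) = (5/9)(5/9) = 0.30864.
Multiplying each by its prior: 1/8 · 0.16 = 0.02, 3/8 · 0.69444 = 0.26042, 1/2 · 0.30864 = 0.15432; summing to 0.43474.
Dividing through by the total gives posterior P(urn A | data) = 0.046005, P(urn B | data) = 0.59902, P(urn C | data) = 0.35497.
So P(red next | data) = Σ P(red next | H) P(H | data) = (2/5)(0.046005) + (5/6)(0.59902) + (5/9)(0.35497) = 0.71479.

0.715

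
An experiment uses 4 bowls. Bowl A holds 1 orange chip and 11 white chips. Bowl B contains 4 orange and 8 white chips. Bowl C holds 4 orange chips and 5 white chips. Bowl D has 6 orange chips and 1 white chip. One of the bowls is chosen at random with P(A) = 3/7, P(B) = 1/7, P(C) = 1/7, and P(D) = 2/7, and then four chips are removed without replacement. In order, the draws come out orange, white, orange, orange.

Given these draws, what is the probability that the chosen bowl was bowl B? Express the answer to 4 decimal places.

0.0473

Under each hypothesis, the probability of the observed sequence is: P(data | bowl A) = (1/12)(11/11)(0/10) = 0; P(data | bowl B) = (4/12)(8/11)(3/10)(2/9) = 0.016162; P(data | bowl C) = (4/9)(5/8)(3/7)(2/6) = 0.039683; P(data | bowl D) = (6/7)(1/6)(5/5)(4/4) = 0.14286.
Weighting by the prior gives 3/7 · 0 = 0, 1/7 · 0.016162 = 0.0023088, 1/7 · 0.039683 = 0.0056689, 2/7 · 0.14286 = 0.040816; summing to 0.048794.
So P(bowl B | data) = (0.0023088) / (0.048794) = 0.047317.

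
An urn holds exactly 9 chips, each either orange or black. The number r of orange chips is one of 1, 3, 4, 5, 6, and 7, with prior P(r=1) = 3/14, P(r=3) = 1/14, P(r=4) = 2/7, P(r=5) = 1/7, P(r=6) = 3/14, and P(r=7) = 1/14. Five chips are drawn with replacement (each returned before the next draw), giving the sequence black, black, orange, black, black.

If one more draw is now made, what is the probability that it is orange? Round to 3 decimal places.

0.316

Under each hypothesis, the probability of the observed sequence is: P(data | r = 1) = (8/9)(8/9)(1/9)(8/9)(8/9) = 0.069366; P(data | r = 3) = (6/9)(6/9)(3/9)(6/9)(6/9) = 0.065844; P(data | r = 4) = (5/9)(5/9)(4/9)(5/9)(5/9) = 0.042338; P(data | r = 5) = (4/9)(4/9)(5/9)(4/9)(4/9) = 0.021677; P(data | r = 6) = (3/9)(3/9)(6/9)(3/9)(3/9) = 0.0082305; P(data | r = 7) = (2/9)(2/9)(7/9)(2/9)(2/9) = 0.0018967.
Weighting by the prior gives 3/14 · 0.069366 = 0.014864, 1/14 · 0.065844 = 0.0047031, 2/7 · 0.042338 = 0.012096, 1/7 · 0.021677 = 0.0030967, 3/14 · 0.0082305 = 0.0017637, 1/14 · 0.0018967 = 0.00013548; with total 0.03666.
Normalising, the posterior is P(r = 1 | data) = 0.40546, P(r = 3 | data) = 0.12829, P(r = 4 | data) = 0.32997, P(r = 5 | data) = 0.084472, P(r = 6 | data) = 0.048109, P(r = 7 | data) = 0.0036956.
Averaging over the posterior, P(orange next | data) = (1/9)(0.40546) + (1/3)(0.12829) + (4/9)(0.32997) + (5/9)(0.084472) + (2/3)(0.048109) + (7/9)(0.0036956) = 0.31634.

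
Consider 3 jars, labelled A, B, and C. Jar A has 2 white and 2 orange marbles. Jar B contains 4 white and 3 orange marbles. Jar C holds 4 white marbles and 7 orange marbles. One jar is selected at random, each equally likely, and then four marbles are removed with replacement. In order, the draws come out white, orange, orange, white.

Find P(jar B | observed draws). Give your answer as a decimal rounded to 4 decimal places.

Compute the likelihood of the observed sequence for each case: P(data | jar A) = (2/4)(2/4)(2/4)(2/4) = 0.0625; P(data | jar B) = (4/7)(3/7)(3/7)(4/7) = 0.059975; P(data | jar C) = (4/11)(7/11)(7/11)(4/11) = 0.053548.
Weighting by the prior gives 1/3 · 0.0625 = 0.020833, 1/3 · 0.059975 = 0.019992, 1/3 · 0.053548 = 0.017849; these sum to 0.058674.
Therefore the posterior P(jar B | data) = (0.019992) / (0.058674) = 0.34072.

0.3407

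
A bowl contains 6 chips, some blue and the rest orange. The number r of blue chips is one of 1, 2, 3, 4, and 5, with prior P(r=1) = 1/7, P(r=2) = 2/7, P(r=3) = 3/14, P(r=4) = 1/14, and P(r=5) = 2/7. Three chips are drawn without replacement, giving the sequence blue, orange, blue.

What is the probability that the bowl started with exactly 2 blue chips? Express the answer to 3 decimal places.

0.168

Under each hypothesis, the probability of the observed sequence is: P(data | r = 1) = (1/6)(5/5)(0/4) = 0; P(data | r = 2) = (2/6)(4/5)(1/4) = 1/15; P(data | r = 3) = (3/6)(3/5)(2/4) = 3/20; P(data | r = 4) = (4/6)(2/5)(3/4) = 1/5; P(data | r = 5) = (5/6)(1/5)(4/4) = 1/6.
Weighting by the prior gives 1/7 · 0 = 0, 2/7 · 1/15 = 2/105, 3/14 · 3/20 = 9/280, 1/14 · 1/5 = 1/70, 2/7 · 1/6 = 1/21; summing to 19/168.
Therefore the posterior P(r = 2 | data) = (2/105) / (19/168) = 16/95.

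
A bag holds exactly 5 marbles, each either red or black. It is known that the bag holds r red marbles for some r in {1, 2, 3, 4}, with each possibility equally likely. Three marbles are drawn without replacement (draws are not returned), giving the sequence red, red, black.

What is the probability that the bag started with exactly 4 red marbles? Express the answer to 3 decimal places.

0.400

Under each hypothesis, the probability of the observed sequence is: P(data | r = 1) = (1/5)(0/4) = 0; P(data | r = 2) = (2/5)(1/4)(3/3) = 1/10; P(data | r = 3) = (3/5)(2/4)(2/3) = 1/5; P(data | r = 4) = (4/5)(3/4)(1/3) = 1/5.
Weighting by the prior gives 1/4 · 0 = 0, 1/4 · 1/10 = 1/40, 1/4 · 1/5 = 1/20, 1/4 · 1/5 = 1/20; with total 1/8.
Hence P(r = 4 | data) = (1/20) / (1/8) = 2/5.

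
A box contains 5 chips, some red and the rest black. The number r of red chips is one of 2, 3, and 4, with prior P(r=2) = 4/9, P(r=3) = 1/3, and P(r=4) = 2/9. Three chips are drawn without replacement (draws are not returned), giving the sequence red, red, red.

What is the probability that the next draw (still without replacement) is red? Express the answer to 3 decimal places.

0.364

The likelihood of the observed sequence under each hypothesis: P(data | r = 2) = (2/5)(1/4)(0/3) = 0; P(data | r = 3) = (3/5)(2/4)(1/3) = 1/10; P(data | r = 4) = (4/5)(3/4)(2/3) = 2/5.
Multiplying each by its prior: 4/9 · 0 = 0, 1/3 · 1/10 = 1/30, 2/9 · 2/5 = 4/45; these sum to 11/90.
The posterior is then P(r = 2 | data) = 0, P(r = 3 | data) = 3/11, P(r = 4 | data) = 8/11.
Averaging over the posterior, P(red next | data) = (0)(3/11) + (1/2)(8/11) = 4/11.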